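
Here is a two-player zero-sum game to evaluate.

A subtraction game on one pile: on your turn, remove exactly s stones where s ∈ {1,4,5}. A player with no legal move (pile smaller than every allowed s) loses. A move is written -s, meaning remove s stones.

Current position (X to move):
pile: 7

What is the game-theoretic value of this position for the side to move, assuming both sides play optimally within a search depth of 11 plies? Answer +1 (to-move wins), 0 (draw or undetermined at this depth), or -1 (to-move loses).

[7] X move#1: -1:-1/6, -4:-1/3, -5:+1/2*
[2] O move#2: -1:-1/1*
[1] X move#3: -1:+1/0*
[0] end (terminal -1, O#4); searched 7 to 11

value(7, X) = +1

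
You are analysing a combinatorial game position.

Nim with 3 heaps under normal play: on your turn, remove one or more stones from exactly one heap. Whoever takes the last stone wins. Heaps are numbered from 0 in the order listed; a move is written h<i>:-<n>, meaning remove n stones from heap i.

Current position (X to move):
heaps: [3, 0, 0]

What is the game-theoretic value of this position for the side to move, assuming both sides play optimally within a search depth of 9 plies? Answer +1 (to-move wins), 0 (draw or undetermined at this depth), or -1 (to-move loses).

value((3,0,0), X) = +1

ply 1, X at (3,0,0) | h0:-1=-1→(2,0,0); h0:-2=-1→(1,0,0); h0:-3=+1→(0,0,0)*
ply 2: (0,0,0) is terminal -1 (O); from (3,0,0) depth 9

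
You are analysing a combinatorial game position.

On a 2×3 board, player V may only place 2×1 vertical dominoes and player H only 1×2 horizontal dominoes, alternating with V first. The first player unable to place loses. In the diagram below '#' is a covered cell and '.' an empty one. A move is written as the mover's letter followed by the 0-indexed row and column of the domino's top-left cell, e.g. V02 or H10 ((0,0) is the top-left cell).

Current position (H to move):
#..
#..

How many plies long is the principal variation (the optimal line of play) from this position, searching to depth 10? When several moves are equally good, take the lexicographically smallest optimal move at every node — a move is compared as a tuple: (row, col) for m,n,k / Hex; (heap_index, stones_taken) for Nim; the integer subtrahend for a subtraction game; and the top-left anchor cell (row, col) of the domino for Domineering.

PV length from [#../#..]: 1 ply

[#../#..] H move#1: H01:+1/###/#..*, H11:+1/#../###
[###/#..] end (terminal -1, V#2); searched #../#.. to 10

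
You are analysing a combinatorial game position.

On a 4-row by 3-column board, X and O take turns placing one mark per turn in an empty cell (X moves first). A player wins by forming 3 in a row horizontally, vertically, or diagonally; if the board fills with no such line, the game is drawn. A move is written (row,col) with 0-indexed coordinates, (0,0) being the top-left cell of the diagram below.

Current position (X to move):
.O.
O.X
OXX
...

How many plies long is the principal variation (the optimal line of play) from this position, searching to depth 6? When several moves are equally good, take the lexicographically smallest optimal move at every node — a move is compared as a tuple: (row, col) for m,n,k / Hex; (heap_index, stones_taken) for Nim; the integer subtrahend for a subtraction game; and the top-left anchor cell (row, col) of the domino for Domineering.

ply 1, X at .O./O.X/OXX/... | (0,0)=-1→XO./O.X/OXX/...; (0,2)=+1→.OX/O.X/OXX/...*; (1,1)=-1→.O./OXX/OXX/...; (3,0)=+1→.O./O.X/OXX/X..; (3,1)=-1→.O./O.X/OXX/.X.; (3,2)=+1→.O./O.X/OXX/..X
ply 2: .OX/O.X/OXX/... is terminal -1 (O); from .O./O.X/OXX/... depth 6

PV length from [.O./O.X/OXX/...]: 1 ply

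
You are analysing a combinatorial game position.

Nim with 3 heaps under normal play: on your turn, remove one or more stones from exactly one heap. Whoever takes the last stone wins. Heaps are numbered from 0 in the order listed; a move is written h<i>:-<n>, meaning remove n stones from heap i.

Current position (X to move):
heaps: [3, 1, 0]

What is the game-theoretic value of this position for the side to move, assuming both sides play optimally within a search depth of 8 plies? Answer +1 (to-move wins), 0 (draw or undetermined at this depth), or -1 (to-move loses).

value((3,1,0), X) = +1

[(3,1,0)] X move#1: h0:-1:-1/(2,1,0), h0:-2:+1/(1,1,0)*, h0:-3:-1/(0,1,0), h1:-1:-1/(3,0,0)
[(1,1,0)] O move#2: h0:-1:-1/(0,1,0)*, h1:-1:-1/(1,0,0)
[(0,1,0)] X move#3: h1:-1:+1/(0,0,0)*
[(0,0,0)] end (terminal -1, O#4); searched (3,1,0) to 8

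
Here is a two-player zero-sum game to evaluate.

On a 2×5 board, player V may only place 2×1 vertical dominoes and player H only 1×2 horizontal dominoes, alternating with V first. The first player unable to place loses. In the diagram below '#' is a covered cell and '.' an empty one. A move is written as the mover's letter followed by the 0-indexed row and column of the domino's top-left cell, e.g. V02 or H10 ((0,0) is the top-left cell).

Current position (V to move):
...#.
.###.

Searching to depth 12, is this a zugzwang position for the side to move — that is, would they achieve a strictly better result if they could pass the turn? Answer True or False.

[...#./.###.] V move#1: V00:+1/#..#./####.*, V04:-1/...##/.####
[#..#./####.] H move#2: H01:-1/####./####.*
[####./####.] V move#3: V04:+1/#####/#####*
[#####/#####] end (terminal -1, H#4); searched ...#./.###. to 12
if V skipped the turn, H would face:
~ [...#./.###.] H move#1: H00:-1/##.#./.###.*, H01:-1/.###./.###.
~ [##.#./.###.] V move#2: V04:+1/##.##/.####*
~ [##.##/.####] end (terminal -1, H#3); searched ...#./.###. to 12
compare (V): move=+1 vs pass=+1

zugzwang(...#./.###., V) = False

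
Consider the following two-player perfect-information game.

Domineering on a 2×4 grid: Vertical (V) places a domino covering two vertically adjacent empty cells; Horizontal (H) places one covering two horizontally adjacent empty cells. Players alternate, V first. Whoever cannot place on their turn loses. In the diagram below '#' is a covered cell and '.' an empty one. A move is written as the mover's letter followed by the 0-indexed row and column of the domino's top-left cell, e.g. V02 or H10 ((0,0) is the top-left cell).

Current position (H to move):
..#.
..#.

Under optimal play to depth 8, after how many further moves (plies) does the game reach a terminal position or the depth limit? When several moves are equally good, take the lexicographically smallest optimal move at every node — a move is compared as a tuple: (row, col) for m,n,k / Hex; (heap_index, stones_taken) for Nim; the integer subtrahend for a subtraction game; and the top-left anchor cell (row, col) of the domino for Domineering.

ply 1, H at ..#./..#. | H00=+1→###./..#.*; H10=+1→..#./###.
ply 2, V at ###./..#. | V03=-1→####/..##*
ply 3, H at ####/..## | H10=+1→####/####*
ply 4: ####/#### is terminal -1 (V); from ..#./..#. depth 8

PV length from [..#./..#.]: 3 plies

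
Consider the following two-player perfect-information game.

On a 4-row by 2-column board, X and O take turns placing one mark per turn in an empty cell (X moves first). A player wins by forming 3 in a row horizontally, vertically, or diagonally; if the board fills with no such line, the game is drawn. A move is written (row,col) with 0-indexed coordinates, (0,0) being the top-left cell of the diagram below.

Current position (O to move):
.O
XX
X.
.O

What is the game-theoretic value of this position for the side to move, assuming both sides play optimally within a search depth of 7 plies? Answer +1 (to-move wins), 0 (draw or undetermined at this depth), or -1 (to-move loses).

[.O/XX/X./.O] O move#1: (0,0):-1/OO/XX/X./.O*, (2,1):-1/.O/XX/XO/.O, (3,0):-1/.O/XX/X./OO
[OO/XX/X./.O] X move#2: (2,1):+0/OO/XX/XX/.O, (3,0):+1/OO/XX/X./XO*
[OO/XX/X./XO] end (terminal -1, O#3); searched .O/XX/X./.O to 7

value(.O/XX/X./.O, O) = -1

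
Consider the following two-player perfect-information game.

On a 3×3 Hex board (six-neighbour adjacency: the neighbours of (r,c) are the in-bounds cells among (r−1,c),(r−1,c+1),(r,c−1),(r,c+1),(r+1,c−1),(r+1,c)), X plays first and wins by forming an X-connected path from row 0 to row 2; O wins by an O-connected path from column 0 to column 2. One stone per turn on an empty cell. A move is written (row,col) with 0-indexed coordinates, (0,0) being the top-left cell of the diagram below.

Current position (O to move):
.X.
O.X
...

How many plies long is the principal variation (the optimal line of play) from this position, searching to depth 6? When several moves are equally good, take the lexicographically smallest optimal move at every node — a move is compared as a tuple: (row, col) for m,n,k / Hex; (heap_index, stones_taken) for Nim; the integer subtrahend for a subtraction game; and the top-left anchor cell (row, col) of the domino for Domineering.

PV length from [.X./O.X/...]: 6 plies

[.X./O.X/...] O move#1: (0,0):-1/OX./O.X/...*, (0,2):-1/.XO/O.X/..., (1,1):-1/.X./OOX/..., (2,0):-1/.X./O.X/O.., (2,1):-1/.X./O.X/.O., (2,2):-1/.X./O.X/..O
[OX./O.X/...] X move#2: (0,2):+1/OXX/O.X/...*, (1,1):+1/OX./OXX/..., (2,0):+1/OX./O.X/X.., (2,1):+1/OX./O.X/.X., (2,2):+1/OX./O.X/..X
[OXX/O.X/...] O move#3: (1,1):-1/OXX/OOX/...*, (2,0):-1/OXX/O.X/O.., (2,1):-1/OXX/O.X/.O., (2,2):-1/OXX/O.X/..O
[OXX/OOX/...] X move#4: (2,0):+1/OXX/OOX/X..*, (2,1):+1/OXX/OOX/.X., (2,2):+1/OXX/OOX/..X
[OXX/OOX/X..] O move#5: (2,1):-1/OXX/OOX/XO.*, (2,2):-1/OXX/OOX/X.O
[OXX/OOX/XO.] X move#6: (2,2):+1/OXX/OOX/XOX*
[OXX/OOX/XOX] end (terminal -1, O#7); searched .X./O.X/... to 6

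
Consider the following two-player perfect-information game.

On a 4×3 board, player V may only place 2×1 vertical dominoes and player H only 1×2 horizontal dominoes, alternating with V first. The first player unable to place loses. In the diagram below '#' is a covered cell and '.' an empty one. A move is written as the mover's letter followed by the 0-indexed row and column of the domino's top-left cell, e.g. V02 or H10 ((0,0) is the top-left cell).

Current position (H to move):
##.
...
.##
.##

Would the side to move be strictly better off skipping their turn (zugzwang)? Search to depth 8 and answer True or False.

zugzwang(##./.../.##/.##, H) = False

[##./.../.##/.##] H move#1: H10:-1/##./##./.##/.##*, H11:-1/##./.##/.##/.##
[##./##./.##/.##] V move#2: V02:+1/###/###/.##/.##*, V20:+1/##./##./###/###
[###/###/.##/.##] end (terminal -1, H#3); searched ##./.../.##/.## to 8
pass branch (V moves first from the same position):
  | [##./.../.##/.##] V move#1: V02:+1/###/..#/.##/.##*, V10:-1/##./#../###/.##, V20:-1/##./.../###/###
  | [###/..#/.##/.##] H move#2: H10:-1/###/###/.##/.##*
  | [###/###/.##/.##] V move#3: V20:+1/###/###/###/###*
  | [###/###/###/###] end (terminal -1, H#4); searched ##./.../.##/.## to 8
H moving scores -1; H passing scores -1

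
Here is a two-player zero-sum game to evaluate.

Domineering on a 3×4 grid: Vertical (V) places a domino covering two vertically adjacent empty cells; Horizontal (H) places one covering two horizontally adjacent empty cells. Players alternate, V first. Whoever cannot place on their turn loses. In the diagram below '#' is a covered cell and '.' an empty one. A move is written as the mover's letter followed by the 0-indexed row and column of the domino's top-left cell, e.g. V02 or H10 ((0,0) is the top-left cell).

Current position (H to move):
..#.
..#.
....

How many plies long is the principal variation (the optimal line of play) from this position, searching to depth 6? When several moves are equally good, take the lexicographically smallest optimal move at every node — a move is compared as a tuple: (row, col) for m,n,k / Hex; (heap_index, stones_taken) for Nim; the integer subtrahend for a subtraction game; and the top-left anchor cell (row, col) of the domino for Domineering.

[..#./..#./....] H move#1: H00:-1/###./..#./...., H10:+1/..#./###./....*, H20:-1/..#./..#./##.., H21:-1/..#./..#./.##., H22:-1/..#./..#./..##
[..#./###./....] V move#2: V03:-1/..##/####/....*, V13:-1/..#./####/...#
[..##/####/....] H move#3: H00:+1/####/####/....*, H20:+1/..##/####/##.., H21:+1/..##/####/.##., H22:+1/..##/####/..##
[####/####/....] end (terminal -1, V#4); searched ..#./..#./.... to 6

PV length from [..#./..#./....]: 3 plies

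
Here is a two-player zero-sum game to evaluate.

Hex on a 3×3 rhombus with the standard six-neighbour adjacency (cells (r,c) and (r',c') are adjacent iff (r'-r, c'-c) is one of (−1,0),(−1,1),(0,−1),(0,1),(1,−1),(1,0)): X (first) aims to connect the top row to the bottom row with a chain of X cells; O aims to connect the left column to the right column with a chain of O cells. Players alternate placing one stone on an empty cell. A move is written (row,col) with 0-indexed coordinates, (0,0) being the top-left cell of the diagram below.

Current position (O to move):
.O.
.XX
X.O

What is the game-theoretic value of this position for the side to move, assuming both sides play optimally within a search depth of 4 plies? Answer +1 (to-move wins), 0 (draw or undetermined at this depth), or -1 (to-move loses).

[.O./.XX/X.O] O move#1: (0,0):-1/OO./.XX/X.O, (0,2):+1/.OO/.XX/X.O*, (1,0):-1/.O./OXX/X.O, (2,1):-1/.O./.XX/XOO
[.OO/.XX/X.O] X move#2: (0,0):-1/XOO/.XX/X.O*, (1,0):-1/.OO/XXX/X.O, (2,1):-1/.OO/.XX/XXO
[XOO/.XX/X.O] O move#3: (1,0):+1/XOO/OXX/X.O*, (2,1):-1/XOO/.XX/XOO
[XOO/OXX/X.O] end (terminal -1, X#4); searched .O./.XX/X.O to 4

value(.O./.XX/X.O, O) = +1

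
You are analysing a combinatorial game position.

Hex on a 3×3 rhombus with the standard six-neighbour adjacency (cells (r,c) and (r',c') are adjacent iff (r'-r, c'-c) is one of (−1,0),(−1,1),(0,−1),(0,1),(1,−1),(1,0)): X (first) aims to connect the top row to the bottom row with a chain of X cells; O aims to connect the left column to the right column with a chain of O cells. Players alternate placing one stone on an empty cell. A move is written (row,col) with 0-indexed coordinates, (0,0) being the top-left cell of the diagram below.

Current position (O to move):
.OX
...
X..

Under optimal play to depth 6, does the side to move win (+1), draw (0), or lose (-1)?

value(.OX/.../X.., O) = -1

p1 O@[.OX/.../X..]: (0,0)[OOX/.../X..]-1* (1,0)[.OX/O../X..]-1 (1,1)[.OX/.O./X..]-1 (1,2)[.OX/..O/X..]-1 (2,1)[.OX/.../XO.]-1 (2,2)[.OX/.../X.O]-1
p2 X@[OOX/.../X..]: (1,0)[OOX/X../X..]+1* (1,1)[OOX/.X./X..]+1 (1,2)[OOX/..X/X..]+1 (2,1)[OOX/.../XX.]+1 (2,2)[OOX/.../X.X]+1
p3 O@[OOX/X../X..]: (1,1)[OOX/XO./X..]-1* (1,2)[OOX/X.O/X..]-1 (2,1)[OOX/X../XO.]-1 (2,2)[OOX/X../X.O]-1
p4 X@[OOX/XO./X..]: (1,2)[OOX/XOX/X..]+1* (2,1)[OOX/XO./XX.]-1 (2,2)[OOX/XO./X.X]-1
p5 O@[OOX/XOX/X..]: (2,1)[OOX/XOX/XO.]-1* (2,2)[OOX/XOX/X.O]-1
p6 X@[OOX/XOX/XO.]: (2,2)[OOX/XOX/XOX]+1*
p7 O@[OOX/XOX/XOX] terminal -1; root [.OX/.../X..] d6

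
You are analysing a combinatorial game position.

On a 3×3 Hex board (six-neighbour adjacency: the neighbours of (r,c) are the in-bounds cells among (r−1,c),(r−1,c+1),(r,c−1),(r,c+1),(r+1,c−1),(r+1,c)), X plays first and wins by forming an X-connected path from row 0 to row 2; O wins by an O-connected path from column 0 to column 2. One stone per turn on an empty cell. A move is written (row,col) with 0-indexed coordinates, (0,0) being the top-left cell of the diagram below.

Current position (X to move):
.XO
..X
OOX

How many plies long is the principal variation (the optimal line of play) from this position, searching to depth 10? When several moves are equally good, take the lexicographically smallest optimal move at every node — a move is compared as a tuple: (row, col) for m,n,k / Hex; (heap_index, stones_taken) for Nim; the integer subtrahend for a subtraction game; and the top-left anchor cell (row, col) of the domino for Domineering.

PV length from [.XO/..X/OOX]: 1 ply

p1 X@[.XO/..X/OOX]: (0,0)[XXO/..X/OOX]-1 (1,0)[.XO/X.X/OOX]-1 (1,1)[.XO/.XX/OOX]+1*
p2 O@[.XO/.XX/OOX] terminal -1; root [.XO/..X/OOX] d10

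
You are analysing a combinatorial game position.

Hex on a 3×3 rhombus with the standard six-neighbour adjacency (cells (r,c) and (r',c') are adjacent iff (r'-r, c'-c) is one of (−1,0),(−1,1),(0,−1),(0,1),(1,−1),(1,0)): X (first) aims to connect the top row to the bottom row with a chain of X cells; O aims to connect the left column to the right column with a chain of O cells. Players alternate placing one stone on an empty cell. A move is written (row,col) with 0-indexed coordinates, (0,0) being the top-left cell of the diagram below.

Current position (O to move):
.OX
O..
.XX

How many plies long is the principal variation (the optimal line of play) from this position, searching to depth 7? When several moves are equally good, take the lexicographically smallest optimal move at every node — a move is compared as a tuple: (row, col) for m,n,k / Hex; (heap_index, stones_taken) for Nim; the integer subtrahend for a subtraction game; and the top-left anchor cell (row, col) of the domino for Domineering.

PV length from [.OX/O../.XX]: 2 plies

p1 O@[.OX/O../.XX]: (0,0)[OOX/O../.XX]-1* (1,1)[.OX/OO./.XX]-1 (1,2)[.OX/O.O/.XX]-1 (2,0)[.OX/O../OXX]-1
p2 X@[OOX/O../.XX]: (1,1)[OOX/OX./.XX]+1* (1,2)[OOX/O.X/.XX]+1 (2,0)[OOX/O../XXX]+1
p3 O@[OOX/OX./.XX] terminal -1; root [.OX/O../.XX] d7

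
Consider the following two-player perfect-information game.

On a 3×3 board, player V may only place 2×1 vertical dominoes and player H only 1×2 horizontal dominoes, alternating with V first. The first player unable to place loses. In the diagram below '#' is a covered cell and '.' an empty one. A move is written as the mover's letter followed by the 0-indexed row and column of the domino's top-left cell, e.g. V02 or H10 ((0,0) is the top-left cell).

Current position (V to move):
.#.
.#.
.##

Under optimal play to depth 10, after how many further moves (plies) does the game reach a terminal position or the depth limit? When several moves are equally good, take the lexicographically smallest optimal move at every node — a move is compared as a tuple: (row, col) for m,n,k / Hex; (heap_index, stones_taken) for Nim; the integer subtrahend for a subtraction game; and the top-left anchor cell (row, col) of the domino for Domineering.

PV length from [.#./.#./.##]: 1 ply

ply 1, V at .#./.#./.## | V00=+1→##./##./.##*; V02=+1→.##/.##/.##; V10=+1→.#./##./###
ply 2: ##./##./.## is terminal -1 (H); from .#./.#./.## depth 10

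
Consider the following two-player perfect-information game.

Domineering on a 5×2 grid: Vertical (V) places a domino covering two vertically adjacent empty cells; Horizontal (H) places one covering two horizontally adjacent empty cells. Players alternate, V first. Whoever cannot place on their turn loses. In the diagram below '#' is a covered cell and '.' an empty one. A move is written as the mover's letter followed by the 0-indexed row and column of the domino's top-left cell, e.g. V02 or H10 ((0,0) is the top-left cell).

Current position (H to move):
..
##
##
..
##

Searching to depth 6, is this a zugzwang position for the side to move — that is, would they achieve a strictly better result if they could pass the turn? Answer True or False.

p1 H@[../##/##/../##]: H00[##/##/##/../##]+1* H30[../##/##/##/##]+1
p2 V@[##/##/##/../##] terminal -1; root [../##/##/../##] d6
pass branch (V moves first from the same position):
  | p1 V@[../##/##/../##] terminal -1; root [../##/##/../##] d6
H moving scores +1; H passing scores +1

zugzwang(../##/##/../##, H) = False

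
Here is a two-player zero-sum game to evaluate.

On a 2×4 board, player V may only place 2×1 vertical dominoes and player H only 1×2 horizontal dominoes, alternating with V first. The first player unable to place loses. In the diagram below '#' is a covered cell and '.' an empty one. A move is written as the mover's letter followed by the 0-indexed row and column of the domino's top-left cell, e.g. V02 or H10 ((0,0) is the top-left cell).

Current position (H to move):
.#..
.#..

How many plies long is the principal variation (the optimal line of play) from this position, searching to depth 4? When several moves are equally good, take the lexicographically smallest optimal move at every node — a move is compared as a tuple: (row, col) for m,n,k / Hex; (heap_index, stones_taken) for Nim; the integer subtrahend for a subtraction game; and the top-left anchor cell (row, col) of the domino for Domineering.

p1 H@[.#../.#..]: H02[.###/.#..]+1* H12[.#../.###]+1
p2 V@[.###/.#..]: V00[####/##..]-1*
p3 H@[####/##..]: H12[####/####]+1*
p4 V@[####/####] terminal -1; root [.#../.#..] d4

PV length from [.#../.#..]: 3 plies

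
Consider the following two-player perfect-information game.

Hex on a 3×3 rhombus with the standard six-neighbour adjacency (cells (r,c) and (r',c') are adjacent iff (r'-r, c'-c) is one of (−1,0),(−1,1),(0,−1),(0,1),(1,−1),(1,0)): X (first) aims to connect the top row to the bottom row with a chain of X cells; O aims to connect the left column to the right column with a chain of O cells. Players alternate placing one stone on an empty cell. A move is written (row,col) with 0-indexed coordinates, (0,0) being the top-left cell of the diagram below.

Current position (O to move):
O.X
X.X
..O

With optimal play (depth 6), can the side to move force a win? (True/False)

O winning at [O.X/X.X/..O]: False

ply 1, O at O.X/X.X/..O | (0,1)=-1→OOX/X.X/..O*; (1,1)=-1→O.X/XOX/..O; (2,0)=-1→O.X/X.X/O.O; (2,1)=-1→O.X/X.X/.OO
ply 2, X at OOX/X.X/..O | (1,1)=+1→OOX/XXX/..O*; (2,0)=+1→OOX/X.X/X.O; (2,1)=+1→OOX/X.X/.XO
ply 3, O at OOX/XXX/..O | (2,0)=-1→OOX/XXX/O.O*; (2,1)=-1→OOX/XXX/.OO
ply 4, X at OOX/XXX/O.O | (2,1)=+1→OOX/XXX/OXO*
ply 5: OOX/XXX/OXO is terminal -1 (O); from O.X/X.X/..O depth 6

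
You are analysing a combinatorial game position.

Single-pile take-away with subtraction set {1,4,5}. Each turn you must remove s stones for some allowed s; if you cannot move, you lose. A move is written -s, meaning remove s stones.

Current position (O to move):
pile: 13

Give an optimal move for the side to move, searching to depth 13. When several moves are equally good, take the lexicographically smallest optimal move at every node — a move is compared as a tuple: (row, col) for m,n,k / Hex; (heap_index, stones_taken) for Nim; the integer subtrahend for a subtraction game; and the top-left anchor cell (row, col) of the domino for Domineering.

ply 1, O at 13 | -1=-1→12; -4=-1→9; -5=+1→8*
ply 2, X at 8 | -1=-1→7*; -4=-1→4; -5=-1→3
ply 3, O at 7 | -1=-1→6; -4=-1→3; -5=+1→2*
ply 4, X at 2 | -1=-1→1*
ply 5, O at 1 | -1=+1→0*
ply 6: 0 is terminal -1 (X); from 13 depth 13

O's best at [13]: -5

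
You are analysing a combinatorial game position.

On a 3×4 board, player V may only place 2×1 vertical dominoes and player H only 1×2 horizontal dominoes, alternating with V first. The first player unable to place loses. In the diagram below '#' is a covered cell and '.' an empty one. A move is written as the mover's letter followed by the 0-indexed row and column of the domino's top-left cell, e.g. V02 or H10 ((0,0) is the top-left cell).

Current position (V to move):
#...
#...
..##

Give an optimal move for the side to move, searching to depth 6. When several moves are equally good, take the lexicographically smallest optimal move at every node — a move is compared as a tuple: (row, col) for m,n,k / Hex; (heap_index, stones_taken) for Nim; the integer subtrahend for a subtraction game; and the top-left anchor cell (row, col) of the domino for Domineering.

ply 1, V at #.../#.../..## | V01=-1→##../##../..##; V02=+1→#.#./#.#./..##*; V03=-1→#..#/#..#/..##; V11=-1→#.../##../.###
ply 2, H at #.#./#.#./..## | H20=-1→#.#./#.#./####*
ply 3, V at #.#./#.#./#### | V01=+1→###./###./####*; V03=+1→#.##/#.##/####
ply 4: ###./###./#### is terminal -1 (H); from #.../#.../..## depth 6

V's best at [#.../#.../..##]: V02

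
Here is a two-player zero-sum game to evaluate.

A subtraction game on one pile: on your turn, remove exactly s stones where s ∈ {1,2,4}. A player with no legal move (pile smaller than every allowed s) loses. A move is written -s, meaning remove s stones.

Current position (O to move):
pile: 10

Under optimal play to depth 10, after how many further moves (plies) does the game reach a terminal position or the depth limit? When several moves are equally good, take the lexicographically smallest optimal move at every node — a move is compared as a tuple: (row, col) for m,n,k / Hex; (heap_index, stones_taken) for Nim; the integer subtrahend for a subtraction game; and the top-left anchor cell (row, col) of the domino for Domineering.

PV length from [10]: 7 plies

ply 1, O at 10 | -1=+1→9*; -2=-1→8; -4=+1→6
ply 2, X at 9 | -1=-1→8*; -2=-1→7; -4=-1→5
ply 3, O at 8 | -1=-1→7; -2=+1→6*; -4=-1→4
ply 4, X at 6 | -1=-1→5*; -2=-1→4; -4=-1→2
ply 5, O at 5 | -1=-1→4; -2=+1→3*; -4=-1→1
ply 6, X at 3 | -1=-1→2*; -2=-1→1
ply 7, O at 2 | -1=-1→1; -2=+1→0*
ply 8: 0 is terminal -1 (X); from 10 depth 10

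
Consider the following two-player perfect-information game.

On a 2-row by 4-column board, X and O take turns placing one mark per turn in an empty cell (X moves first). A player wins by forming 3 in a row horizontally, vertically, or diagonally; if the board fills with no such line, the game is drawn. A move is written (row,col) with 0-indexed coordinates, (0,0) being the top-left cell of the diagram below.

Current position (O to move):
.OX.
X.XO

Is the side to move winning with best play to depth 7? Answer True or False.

ply 1, O at .OX./X.XO | (0,0)=-1→OOX./X.XO; (0,3)=-1→.OXO/X.XO; (1,1)=+0→.OX./XOXO*
ply 2, X at .OX./XOXO | (0,0)=+0→XOX./XOXO*; (0,3)=+0→.OXX/XOXO
ply 3, O at XOX./XOXO | (0,3)=+0→XOXO/XOXO*
ply 4: XOXO/XOXO is terminal +0 (X); from .OX./X.XO depth 7

O winning at [.OX./X.XO]: False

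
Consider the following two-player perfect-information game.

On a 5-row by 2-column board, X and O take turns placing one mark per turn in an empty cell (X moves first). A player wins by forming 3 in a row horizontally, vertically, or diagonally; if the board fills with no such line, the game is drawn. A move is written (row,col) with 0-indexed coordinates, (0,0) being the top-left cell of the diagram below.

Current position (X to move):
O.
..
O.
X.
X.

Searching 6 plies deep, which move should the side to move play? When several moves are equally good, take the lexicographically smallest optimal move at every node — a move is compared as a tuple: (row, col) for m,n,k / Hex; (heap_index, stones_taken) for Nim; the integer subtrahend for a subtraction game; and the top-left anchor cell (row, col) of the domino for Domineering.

X's best at [O./../O./X./X.]: (1,0)

p1 X@[O./../O./X./X.]: (0,1)[OX/../O./X./X.]-1 (1,0)[O./X./O./X./X.]+0* (1,1)[O./.X/O./X./X.]-1 (2,1)[O./../OX/X./X.]-1 (3,1)[O./../O./XX/X.]-1 (4,1)[O./../O./X./XX]-1
p2 O@[O./X./O./X./X.]: (0,1)[OO/X./O./X./X.]+0* (1,1)[O./XO/O./X./X.]+0 (2,1)[O./X./OO/X./X.]+0 (3,1)[O./X./O./XO/X.]+0 (4,1)[O./X./O./X./XO]+0
p3 X@[OO/X./O./X./X.]: (1,1)[OO/XX/O./X./X.]+0* (2,1)[OO/X./OX/X./X.]+0 (3,1)[OO/X./O./XX/X.]+0 (4,1)[OO/X./O./X./XX]+0
p4 O@[OO/XX/O./X./X.]: (2,1)[OO/XX/OO/X./X.]+0* (3,1)[OO/XX/O./XO/X.]+0 (4,1)[OO/XX/O./X./XO]+0
p5 X@[OO/XX/OO/X./X.]: (3,1)[OO/XX/OO/XX/X.]+0* (4,1)[OO/XX/OO/X./XX]+0
p6 O@[OO/XX/OO/XX/X.]: (4,1)[OO/XX/OO/XX/XO]+0*
p7 X@[OO/XX/OO/XX/XO] terminal +0; root [O./../O./X./X.] d6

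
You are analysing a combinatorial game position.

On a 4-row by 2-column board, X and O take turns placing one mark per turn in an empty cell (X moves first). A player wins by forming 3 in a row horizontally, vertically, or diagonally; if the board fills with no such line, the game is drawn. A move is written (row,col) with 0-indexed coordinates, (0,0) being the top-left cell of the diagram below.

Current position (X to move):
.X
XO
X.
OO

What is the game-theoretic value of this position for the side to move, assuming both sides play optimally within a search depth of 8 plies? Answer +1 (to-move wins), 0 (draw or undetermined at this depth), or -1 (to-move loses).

p1 X@[.X/XO/X./OO]: (0,0)[XX/XO/X./OO]+1* (2,1)[.X/XO/XX/OO]+0
p2 O@[XX/XO/X./OO] terminal -1; root [.X/XO/X./OO] d8

value(.X/XO/X./OO, X) = +1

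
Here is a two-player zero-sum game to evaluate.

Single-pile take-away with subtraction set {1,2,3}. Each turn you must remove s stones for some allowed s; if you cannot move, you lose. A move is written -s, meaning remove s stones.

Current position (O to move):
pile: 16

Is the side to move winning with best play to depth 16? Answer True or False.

ply 1, O at 16 | -1=-1→15*; -2=-1→14; -3=-1→13
ply 2, X at 15 | -1=-1→14; -2=-1→13; -3=+1→12*
ply 3, O at 12 | -1=-1→11*; -2=-1→10; -3=-1→9
ply 4, X at 11 | -1=-1→10; -2=-1→9; -3=+1→8*
ply 5, O at 8 | -1=-1→7*; -2=-1→6; -3=-1→5
ply 6, X at 7 | -1=-1→6; -2=-1→5; -3=+1→4*
ply 7, O at 4 | -1=-1→3*; -2=-1→2; -3=-1→1
ply 8, X at 3 | -1=-1→2; -2=-1→1; -3=+1→0*
ply 9: 0 is terminal -1 (O); from 16 depth 16

O winning at [16]: False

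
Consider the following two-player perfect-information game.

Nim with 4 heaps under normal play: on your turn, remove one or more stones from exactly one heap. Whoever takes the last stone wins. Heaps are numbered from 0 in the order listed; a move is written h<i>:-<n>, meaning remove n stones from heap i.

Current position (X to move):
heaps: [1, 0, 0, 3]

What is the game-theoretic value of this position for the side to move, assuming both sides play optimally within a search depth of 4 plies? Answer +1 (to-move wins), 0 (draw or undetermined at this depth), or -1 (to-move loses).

value((1,0,0,3), X) = +1

p1 X@[(1,0,0,3)]: h0:-1[(0,0,0,3)]-1 h3:-1[(1,0,0,2)]-1 h3:-2[(1,0,0,1)]+1* h3:-3[(1,0,0,0)]-1
p2 O@[(1,0,0,1)]: h0:-1[(0,0,0,1)]-1* h3:-1[(1,0,0,0)]-1
p3 X@[(0,0,0,1)]: h3:-1[(0,0,0,0)]+1*
p4 O@[(0,0,0,0)] terminal -1; root [(1,0,0,3)] d4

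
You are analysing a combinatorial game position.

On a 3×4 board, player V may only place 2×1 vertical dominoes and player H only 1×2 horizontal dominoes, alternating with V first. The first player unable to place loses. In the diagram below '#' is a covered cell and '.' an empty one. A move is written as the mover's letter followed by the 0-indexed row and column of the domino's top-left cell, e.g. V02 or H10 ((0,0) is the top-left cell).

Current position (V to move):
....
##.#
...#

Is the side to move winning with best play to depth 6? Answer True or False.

p1 V@[..../##.#/...#]: V02[..#./####/...#]-1* V12[..../####/..##]-1
p2 H@[..#./####/...#]: H00[###./####/...#]+1* H20[..#./####/##.#]+1 H21[..#./####/.###]+1
p3 V@[###./####/...#] terminal -1; root [..../##.#/...#] d6

V winning at [..../##.#/...#]: False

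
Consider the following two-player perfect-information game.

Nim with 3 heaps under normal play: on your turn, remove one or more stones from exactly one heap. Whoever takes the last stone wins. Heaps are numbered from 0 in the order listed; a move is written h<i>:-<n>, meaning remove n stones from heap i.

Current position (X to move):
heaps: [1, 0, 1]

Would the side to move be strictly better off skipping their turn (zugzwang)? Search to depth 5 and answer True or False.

zugzwang((1,0,1), X) = True

[(1,0,1)] X move#1: h0:-1:-1/(0,0,1)*, h2:-1:-1/(1,0,0)
[(0,0,1)] O move#2: h2:-1:+1/(0,0,0)*
[(0,0,0)] end (terminal -1, X#3); searched (1,0,1) to 5
if X skipped the turn, O would face:
~ [(1,0,1)] O move#1: h0:-1:-1/(0,0,1)*, h2:-1:-1/(1,0,0)
~ [(0,0,1)] X move#2: h2:-1:+1/(0,0,0)*
~ [(0,0,0)] end (terminal -1, O#3); searched (1,0,1) to 5
compare (X): move=-1 vs pass=+1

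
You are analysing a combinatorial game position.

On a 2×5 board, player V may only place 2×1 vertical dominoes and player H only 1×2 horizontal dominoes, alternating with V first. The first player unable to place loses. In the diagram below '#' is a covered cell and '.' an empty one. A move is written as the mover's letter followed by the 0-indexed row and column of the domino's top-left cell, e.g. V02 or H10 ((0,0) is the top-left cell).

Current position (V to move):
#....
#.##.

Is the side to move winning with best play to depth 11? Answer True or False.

V winning at [#..../#.##.]: False

ply 1, V at #..../#.##. | V01=-1→##.../####.*; V04=-1→#...#/#.###
ply 2, H at ##.../####. | H02=-1→####./####.; H03=+1→##.##/####.*
ply 3: ##.##/####. is terminal -1 (V); from #..../#.##. depth 11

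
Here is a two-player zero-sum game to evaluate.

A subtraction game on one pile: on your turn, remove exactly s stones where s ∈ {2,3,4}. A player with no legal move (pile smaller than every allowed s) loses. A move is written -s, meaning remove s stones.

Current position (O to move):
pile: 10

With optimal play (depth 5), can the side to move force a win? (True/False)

O winning at [10]: True

[10] O move#1: -2:-1/8, -3:+1/7*, -4:+1/6
[7] X move#2: -2:-1/5*, -3:-1/4, -4:-1/3
[5] O move#3: -2:-1/3, -3:-1/2, -4:+1/1*
[1] end (terminal -1, X#4); searched 10 to 5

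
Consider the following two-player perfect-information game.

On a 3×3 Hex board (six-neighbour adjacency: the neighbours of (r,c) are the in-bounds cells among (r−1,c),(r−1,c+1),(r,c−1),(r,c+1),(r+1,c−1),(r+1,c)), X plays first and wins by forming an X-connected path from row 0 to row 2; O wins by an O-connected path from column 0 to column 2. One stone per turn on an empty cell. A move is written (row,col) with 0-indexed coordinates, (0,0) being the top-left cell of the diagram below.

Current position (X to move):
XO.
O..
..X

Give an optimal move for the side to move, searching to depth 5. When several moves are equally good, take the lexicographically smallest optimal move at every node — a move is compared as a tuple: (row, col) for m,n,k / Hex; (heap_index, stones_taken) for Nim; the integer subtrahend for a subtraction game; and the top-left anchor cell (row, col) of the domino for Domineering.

X's best at [XO./O../..X]: (0,2)

p1 X@[XO./O../..X]: (0,2)[XOX/O../..X]+1* (1,1)[XO./OX./..X]-1 (1,2)[XO./O.X/..X]-1 (2,0)[XO./O../X.X]-1 (2,1)[XO./O../.XX]-1
p2 O@[XOX/O../..X]: (1,1)[XOX/OO./..X]-1* (1,2)[XOX/O.O/..X]-1 (2,0)[XOX/O../O.X]-1 (2,1)[XOX/O../.OX]-1
p3 X@[XOX/OO./..X]: (1,2)[XOX/OOX/..X]+1* (2,0)[XOX/OO./X.X]-1 (2,1)[XOX/OO./.XX]-1
p4 O@[XOX/OOX/..X] terminal -1; root [XO./O../..X] d5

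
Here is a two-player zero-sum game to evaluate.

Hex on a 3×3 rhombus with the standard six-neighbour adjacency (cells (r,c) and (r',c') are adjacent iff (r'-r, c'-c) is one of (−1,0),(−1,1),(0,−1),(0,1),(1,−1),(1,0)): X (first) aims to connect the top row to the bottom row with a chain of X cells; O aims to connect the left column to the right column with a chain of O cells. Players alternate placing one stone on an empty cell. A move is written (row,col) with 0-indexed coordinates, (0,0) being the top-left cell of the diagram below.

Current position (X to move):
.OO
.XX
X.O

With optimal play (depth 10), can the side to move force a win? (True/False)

[.OO/.XX/X.O] X move#1: (0,0):-1/XOO/.XX/X.O*, (1,0):-1/.OO/XXX/X.O, (2,1):-1/.OO/.XX/XXO
[XOO/.XX/X.O] O move#2: (1,0):+1/XOO/OXX/X.O*, (2,1):-1/XOO/.XX/XOO
[XOO/OXX/X.O] end (terminal -1, X#3); searched .OO/.XX/X.O to 10

X winning at [.OO/.XX/X.O]: False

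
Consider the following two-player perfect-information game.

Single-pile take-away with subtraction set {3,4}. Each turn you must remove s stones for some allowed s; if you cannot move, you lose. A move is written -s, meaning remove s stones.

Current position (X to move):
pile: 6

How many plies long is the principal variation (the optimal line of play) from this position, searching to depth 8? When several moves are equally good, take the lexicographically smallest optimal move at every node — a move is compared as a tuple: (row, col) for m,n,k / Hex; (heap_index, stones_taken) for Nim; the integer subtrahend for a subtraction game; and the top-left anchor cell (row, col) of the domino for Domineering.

ply 1, X at 6 | -3=-1→3; -4=+1→2*
ply 2: 2 is terminal -1 (O); from 6 depth 8

PV length from [6]: 1 ply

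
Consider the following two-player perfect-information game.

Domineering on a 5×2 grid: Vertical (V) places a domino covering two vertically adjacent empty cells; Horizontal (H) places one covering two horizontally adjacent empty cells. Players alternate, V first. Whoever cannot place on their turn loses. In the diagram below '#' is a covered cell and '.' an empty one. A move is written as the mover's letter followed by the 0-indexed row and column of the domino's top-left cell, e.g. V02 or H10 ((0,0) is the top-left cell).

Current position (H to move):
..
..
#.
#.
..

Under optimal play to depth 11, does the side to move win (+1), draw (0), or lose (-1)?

value(../../#./#./.., H) = +1

p1 H@[../../#./#./..]: H00[##/../#./#./..]+1* H10[../##/#./#./..]+1 H40[../../#./#./##]-1
p2 V@[##/../#./#./..]: V11[##/.#/##/#./..]-1* V21[##/../##/##/..]-1 V31[##/../#./##/.#]-1
p3 H@[##/.#/##/#./..]: H40[##/.#/##/#./##]+1*
p4 V@[##/.#/##/#./##] terminal -1; root [../../#./#./..] d11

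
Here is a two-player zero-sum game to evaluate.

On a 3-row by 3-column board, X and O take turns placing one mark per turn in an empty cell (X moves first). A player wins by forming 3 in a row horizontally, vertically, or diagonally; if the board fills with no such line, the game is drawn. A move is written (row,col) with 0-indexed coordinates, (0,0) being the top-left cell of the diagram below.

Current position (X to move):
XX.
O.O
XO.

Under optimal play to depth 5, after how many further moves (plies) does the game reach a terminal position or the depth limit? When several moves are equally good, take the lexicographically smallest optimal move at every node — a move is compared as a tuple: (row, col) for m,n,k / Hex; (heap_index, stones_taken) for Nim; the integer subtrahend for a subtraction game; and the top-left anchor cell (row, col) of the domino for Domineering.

PV length from [XX./O.O/XO.]: 1 ply

ply 1, X at XX./O.O/XO. | (0,2)=+1→XXX/O.O/XO.*; (1,1)=+1→XX./OXO/XO.; (2,2)=-1→XX./O.O/XOX
ply 2: XXX/O.O/XO. is terminal -1 (O); from XX./O.O/XO. depth 5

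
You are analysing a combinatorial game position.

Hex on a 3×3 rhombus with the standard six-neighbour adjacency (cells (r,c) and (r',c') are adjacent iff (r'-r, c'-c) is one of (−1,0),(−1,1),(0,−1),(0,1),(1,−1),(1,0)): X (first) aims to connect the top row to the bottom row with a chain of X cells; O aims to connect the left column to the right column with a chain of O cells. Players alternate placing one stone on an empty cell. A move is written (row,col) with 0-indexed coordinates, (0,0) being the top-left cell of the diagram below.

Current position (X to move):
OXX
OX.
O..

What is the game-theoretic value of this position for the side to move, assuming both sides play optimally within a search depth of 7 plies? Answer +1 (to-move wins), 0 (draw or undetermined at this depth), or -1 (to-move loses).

value(OXX/OX./O.., X) = +1

ply 1, X at OXX/OX./O.. | (1,2)=+1→OXX/OXX/O..*; (2,1)=+1→OXX/OX./OX.; (2,2)=+1→OXX/OX./O.X
ply 2, O at OXX/OXX/O.. | (2,1)=-1→OXX/OXX/OO.*; (2,2)=-1→OXX/OXX/O.O
ply 3, X at OXX/OXX/OO. | (2,2)=+1→OXX/OXX/OOX*
ply 4: OXX/OXX/OOX is terminal -1 (O); from OXX/OX./O.. depth 7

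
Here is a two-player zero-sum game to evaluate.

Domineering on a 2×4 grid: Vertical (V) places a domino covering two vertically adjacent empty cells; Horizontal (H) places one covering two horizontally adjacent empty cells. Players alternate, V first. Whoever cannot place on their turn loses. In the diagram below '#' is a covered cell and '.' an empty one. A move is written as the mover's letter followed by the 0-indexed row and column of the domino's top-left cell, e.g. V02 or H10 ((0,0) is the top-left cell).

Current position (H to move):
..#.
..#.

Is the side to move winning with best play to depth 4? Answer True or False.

ply 1, H at ..#./..#. | H00=+1→###./..#.*; H10=+1→..#./###.
ply 2, V at ###./..#. | V03=-1→####/..##*
ply 3, H at ####/..## | H10=+1→####/####*
ply 4: ####/#### is terminal -1 (V); from ..#./..#. depth 4

H winning at [..#./..#.]: True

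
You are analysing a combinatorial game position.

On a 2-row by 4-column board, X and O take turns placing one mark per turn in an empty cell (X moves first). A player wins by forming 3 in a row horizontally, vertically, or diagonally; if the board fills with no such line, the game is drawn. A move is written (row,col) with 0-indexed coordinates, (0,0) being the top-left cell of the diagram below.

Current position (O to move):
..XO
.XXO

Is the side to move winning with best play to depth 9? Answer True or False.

[..XO/.XXO] O move#1: (0,0):-1/O.XO/.XXO, (0,1):-1/.OXO/.XXO, (1,0):+0/..XO/OXXO*
[..XO/OXXO] X move#2: (0,0):+0/X.XO/OXXO*, (0,1):+0/.XXO/OXXO
[X.XO/OXXO] O move#3: (0,1):+0/XOXO/OXXO*
[XOXO/OXXO] end (terminal +0, X#4); searched ..XO/.XXO to 9

O winning at [..XO/.XXO]: False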